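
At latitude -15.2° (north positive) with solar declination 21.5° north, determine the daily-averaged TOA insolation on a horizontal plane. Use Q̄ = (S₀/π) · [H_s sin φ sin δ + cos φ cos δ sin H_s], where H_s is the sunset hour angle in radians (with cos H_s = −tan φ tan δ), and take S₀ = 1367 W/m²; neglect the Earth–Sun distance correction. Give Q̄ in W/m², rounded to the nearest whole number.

−tan φ tan δ = −(-0.2717)(0.3939) = 0.1070; H_s = arccos(0.1070) = 83.86°. In radians, H_s = 1.4636.
H_s sin φ sin δ = 1.4636 × -0.2622 × 0.3665 = -0.1406.
cos φ cos δ sin H_s = 0.9650 × 0.9304 × 0.9943 = 0.8927.
Q̄ = (1367/π) × (-0.1406 + 0.8927) = 435.13 × 0.7521 = 327.26 W/m².

327 W/m²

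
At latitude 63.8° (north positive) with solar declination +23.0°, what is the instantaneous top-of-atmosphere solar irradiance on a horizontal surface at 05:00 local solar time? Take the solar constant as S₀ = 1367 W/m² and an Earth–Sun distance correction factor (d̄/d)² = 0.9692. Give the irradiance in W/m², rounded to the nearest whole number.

Hour angle H = 15° × (5 − 12) = -105.00°.
cos θ_z = sin φ sin δ + cos φ cos δ cos H = (0.8973)(0.3907) + (0.4415)(0.9205)(-0.2588) = 0.2454.
Top-of-atmosphere irradiance = S₀ (d̄/d)² cos θ_z = 1367 × 0.9692 × 0.2454 = 325.13 W/m².

325 W/m²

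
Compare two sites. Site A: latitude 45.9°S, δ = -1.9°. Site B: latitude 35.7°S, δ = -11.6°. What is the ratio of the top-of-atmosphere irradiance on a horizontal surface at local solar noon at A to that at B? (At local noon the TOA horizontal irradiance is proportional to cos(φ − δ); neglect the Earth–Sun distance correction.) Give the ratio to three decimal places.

A: cos θ_z = cos(-45.9° − (-1.9°)) = 0.7193.
B: cos θ_z = cos(-35.7° − (-11.6°)) = 0.9128.
Ratio A/B = 0.7193 / 0.9128 = 0.7880.

0.788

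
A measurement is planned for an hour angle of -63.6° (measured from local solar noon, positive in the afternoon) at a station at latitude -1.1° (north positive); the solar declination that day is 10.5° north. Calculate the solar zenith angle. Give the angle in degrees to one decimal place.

64.3°

With φ = -1.1°, δ = 10.5°, H = -63.60°: sin φ sin δ = -0.0035, cos φ cos δ cos H = 0.4371, so cos θ_z = 0.4336.
θ_z = arccos(0.4336) = 64.30°.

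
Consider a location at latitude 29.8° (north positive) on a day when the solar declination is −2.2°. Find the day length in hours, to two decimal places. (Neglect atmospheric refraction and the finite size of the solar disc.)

11.83 hours

The sunset hour angle satisfies cos H_s = −tan φ tan δ = 0.0220, giving H_s = 88.74°.
Day length = 2 H_s / 15° h⁻¹ = 177.48° / 15 = 11.832 h.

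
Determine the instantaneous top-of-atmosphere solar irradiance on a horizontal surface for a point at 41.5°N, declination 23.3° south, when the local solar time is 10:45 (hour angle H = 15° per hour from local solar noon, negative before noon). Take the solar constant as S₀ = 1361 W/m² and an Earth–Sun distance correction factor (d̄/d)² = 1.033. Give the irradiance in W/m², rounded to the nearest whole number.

Hour angle H = 15° × (10.75 − 12) = -18.75°.
cos θ_z = sin(41.5°) sin(-23.3°) + cos(41.5°) cos(-23.3°) cos(-18.75°) = -0.2621 + 0.6514 = 0.3893.
Top-of-atmosphere irradiance = S₀ (d̄/d)² cos θ_z = 1361 × 1.033 × 0.3893 = 547.32 W/m².

547 W/m²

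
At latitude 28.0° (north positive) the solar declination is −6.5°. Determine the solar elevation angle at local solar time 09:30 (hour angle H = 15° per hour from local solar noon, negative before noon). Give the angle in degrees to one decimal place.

40.0°

Hour angle H = 15° × (9.5 − 12) = -37.50°.
cos θ_z = sin φ sin δ + cos φ cos δ cos H = (0.4695)(-0.1132) + (0.8829)(0.9936)(0.7934) = 0.6429.
θ_z = arccos(0.6429) = 49.99°, so the elevation is 90° − 49.99° = 40.01°.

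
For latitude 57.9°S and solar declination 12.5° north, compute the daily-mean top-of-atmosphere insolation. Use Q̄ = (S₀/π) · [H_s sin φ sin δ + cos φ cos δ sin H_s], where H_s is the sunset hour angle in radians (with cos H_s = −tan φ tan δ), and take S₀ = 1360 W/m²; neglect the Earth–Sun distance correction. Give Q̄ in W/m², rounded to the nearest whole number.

cos H_s = −tan(-57.9°) · tan(12.5°) = 0.3534, so H_s = arccos(0.3534) = 69.30°. In radians, H_s = 1.2095.
H_s sin φ sin δ = 1.2095 × -0.8471 × 0.2164 = -0.2217.
cos φ cos δ sin H_s = 0.5314 × 0.9763 × 0.9354 = 0.4853.
Q̄ = (1360/π) × (-0.2217 + 0.4853) = 432.90 × 0.2636 = 114.11 W/m².

114 W/m²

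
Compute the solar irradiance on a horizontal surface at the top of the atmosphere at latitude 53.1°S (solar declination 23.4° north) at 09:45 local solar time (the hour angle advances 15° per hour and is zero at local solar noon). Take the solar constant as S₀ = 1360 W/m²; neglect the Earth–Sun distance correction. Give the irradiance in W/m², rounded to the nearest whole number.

191 W/m²

Hour angle H = 15° × (9.75 − 12) = -33.75°.
cos θ_z = sin φ sin δ + cos φ cos δ cos H = (-0.7997)(0.3971) + (0.6004)(0.9178)(0.8315) = 0.1406.
Top-of-atmosphere irradiance = S₀ cos θ_z = 1360 × 0.1406 = 191.22 W/m².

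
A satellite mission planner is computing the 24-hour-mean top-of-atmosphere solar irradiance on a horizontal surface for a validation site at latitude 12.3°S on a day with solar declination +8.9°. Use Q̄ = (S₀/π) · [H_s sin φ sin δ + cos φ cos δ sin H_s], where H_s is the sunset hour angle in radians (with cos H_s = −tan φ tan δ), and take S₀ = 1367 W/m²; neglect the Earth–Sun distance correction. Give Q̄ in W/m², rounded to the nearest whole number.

398 W/m²

The sunset hour angle satisfies cos H_s = −tan φ tan δ = 0.0341, giving H_s = 88.05°. In radians, H_s = 1.5368.
H_s sin φ sin δ = 1.5368 × -0.2130 × 0.1547 = -0.0506.
cos φ cos δ sin H_s = 0.9770 × 0.9880 × 0.9994 = 0.9647.
Q̄ = (1367/π) × (-0.0506 + 0.9647) = 435.13 × 0.9141 = 397.75 W/m².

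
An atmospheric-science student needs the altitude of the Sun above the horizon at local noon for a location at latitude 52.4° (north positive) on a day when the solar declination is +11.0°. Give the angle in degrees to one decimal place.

48.6°

At local solar noon the hour angle is zero, so the elevation is 90° − |φ − δ| = 90° − |52.4° − (11.0°)| = 90° − 41.4° = 48.6°.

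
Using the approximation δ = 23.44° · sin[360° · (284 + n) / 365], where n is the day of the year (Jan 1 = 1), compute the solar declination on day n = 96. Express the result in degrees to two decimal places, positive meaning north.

+5.99°

360 × (284 + 96) / 365 = 374.795°; sin(374.795°) = 0.2554.
δ = 23.44 × 0.2554 = 5.987° ≈ +5.99°.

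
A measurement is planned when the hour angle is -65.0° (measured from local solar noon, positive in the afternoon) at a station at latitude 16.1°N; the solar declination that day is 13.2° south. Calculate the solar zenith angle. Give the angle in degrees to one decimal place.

With φ = 16.1°, δ = -13.2°, H = -65.00°: sin φ sin δ = -0.0633, cos φ cos δ cos H = 0.3953, so cos θ_z = 0.3320.
θ_z = arccos(0.3320) = 70.61°.

70.6°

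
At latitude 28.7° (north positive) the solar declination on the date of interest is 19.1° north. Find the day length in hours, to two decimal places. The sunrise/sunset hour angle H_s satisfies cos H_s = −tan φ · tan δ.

13.46 hours

cos H_s = −tan(28.7°) · tan(19.1°) = -0.1896, so H_s = arccos(-0.1896) = 100.93°.
Day length = 2 H_s / 15° h⁻¹ = 201.86° / 15 = 13.457 h.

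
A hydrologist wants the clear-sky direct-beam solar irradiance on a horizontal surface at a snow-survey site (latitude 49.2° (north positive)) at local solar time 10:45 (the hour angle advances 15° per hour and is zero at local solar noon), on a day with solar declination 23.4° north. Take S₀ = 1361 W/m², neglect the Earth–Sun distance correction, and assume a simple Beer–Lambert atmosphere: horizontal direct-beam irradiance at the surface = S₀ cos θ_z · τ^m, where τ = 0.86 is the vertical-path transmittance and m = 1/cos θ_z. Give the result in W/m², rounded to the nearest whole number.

994 W/m²

Hour angle H = 15° × (10.75 − 12) = -18.75°.
cos θ_z = sin φ sin δ + cos φ cos δ cos H = (0.7570)(0.3971) + (0.6534)(0.9178)(0.9469) = 0.8685.
Air mass m = 1/cos θ_z = 1/0.8685 = 1.151; τ^m = 0.86^1.151 = 0.8406.
Surface direct beam = 1361 × 0.8685 × 0.8406 = 993.61 W/m².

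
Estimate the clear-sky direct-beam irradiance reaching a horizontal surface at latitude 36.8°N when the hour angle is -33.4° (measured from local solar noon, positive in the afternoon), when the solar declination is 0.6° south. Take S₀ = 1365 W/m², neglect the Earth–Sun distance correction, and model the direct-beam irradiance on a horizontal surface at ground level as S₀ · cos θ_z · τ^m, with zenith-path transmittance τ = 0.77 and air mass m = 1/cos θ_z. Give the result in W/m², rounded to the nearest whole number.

With φ = 36.8°, δ = -0.6°, H = -33.40°: sin φ sin δ = -0.0063, cos φ cos δ cos H = 0.6685, so cos θ_z = 0.6622.
Air mass m = 1/cos θ_z = 1/0.6622 = 1.510; τ^m = 0.77^1.510 = 0.6739.
Surface direct beam = 1365 × 0.6622 × 0.6739 = 609.14 W/m².

609 W/m²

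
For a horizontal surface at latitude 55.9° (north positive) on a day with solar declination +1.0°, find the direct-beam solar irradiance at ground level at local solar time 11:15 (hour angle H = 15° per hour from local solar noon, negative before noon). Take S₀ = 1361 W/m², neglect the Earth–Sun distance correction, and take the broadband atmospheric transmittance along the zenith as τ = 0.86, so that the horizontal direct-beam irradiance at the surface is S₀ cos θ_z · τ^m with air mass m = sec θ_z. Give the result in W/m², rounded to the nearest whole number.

Hour angle H = 15° × (11.25 − 12) = -11.25°.
cos θ_z = sin(55.9°) sin(1.0°) + cos(55.9°) cos(1.0°) cos(-11.25°) = 0.0145 + 0.5498 = 0.5643.
Air mass m = 1/cos θ_z = 1/0.5643 = 1.772; τ^m = 0.86^1.772 = 0.7655.
Surface direct beam = 1361 × 0.5643 × 0.7655 = 587.91 W/m².

588 W/m²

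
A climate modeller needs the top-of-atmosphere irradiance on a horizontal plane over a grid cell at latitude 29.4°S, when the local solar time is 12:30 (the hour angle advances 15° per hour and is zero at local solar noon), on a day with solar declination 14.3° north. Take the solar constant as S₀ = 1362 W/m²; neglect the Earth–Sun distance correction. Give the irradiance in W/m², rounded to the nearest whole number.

975 W/m²

Hour angle H = 15° × (12.5 − 12) = 7.50°.
With φ = -29.4°, δ = 14.3°, H = 7.50°: sin φ sin δ = -0.1213, cos φ cos δ cos H = 0.8370, so cos θ_z = 0.7157.
Top-of-atmosphere irradiance = S₀ cos θ_z = 1362 × 0.7157 = 974.78 W/m².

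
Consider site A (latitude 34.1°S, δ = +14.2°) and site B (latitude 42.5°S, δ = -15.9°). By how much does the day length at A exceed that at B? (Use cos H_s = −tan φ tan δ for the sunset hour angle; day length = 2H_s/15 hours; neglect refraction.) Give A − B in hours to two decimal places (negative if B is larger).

-3.33 h

A: H_s = arccos(−tan -34.1° · tan 14.2°) = 80.14°, so 2H_s/15 = 10.6853 h.
B: H_s = arccos(−tan -42.5° · tan -15.9°) = 105.13°, so 2H_s/15 = 14.0173 h.
A − B = 10.6853 − 14.0173 = -3.3320 h.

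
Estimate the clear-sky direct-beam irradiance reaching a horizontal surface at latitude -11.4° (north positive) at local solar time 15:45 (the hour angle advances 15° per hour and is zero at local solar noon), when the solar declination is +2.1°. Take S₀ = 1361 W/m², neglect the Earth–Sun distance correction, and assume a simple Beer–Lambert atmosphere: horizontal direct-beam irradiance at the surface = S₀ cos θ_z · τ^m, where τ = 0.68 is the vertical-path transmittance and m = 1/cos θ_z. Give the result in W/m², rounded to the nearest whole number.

Hour angle H = 15° × (15.75 − 12) = 56.25°.
cos θ_z = sin φ sin δ + cos φ cos δ cos H = (-0.1977)(0.0366) + (0.9803)(0.9993)(0.5556) = 0.5370.
Air mass m = 1/cos θ_z = 1/0.5370 = 1.862; τ^m = 0.68^1.862 = 0.4877.
Surface direct beam = 1361 × 0.5370 × 0.4877 = 356.44 W/m².

356 W/m²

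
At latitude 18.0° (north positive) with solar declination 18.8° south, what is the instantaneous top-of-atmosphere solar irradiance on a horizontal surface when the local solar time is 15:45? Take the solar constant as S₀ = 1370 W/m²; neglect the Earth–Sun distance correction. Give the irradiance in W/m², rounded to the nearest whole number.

Hour angle H = 15° × (15.75 − 12) = 56.25°.
With φ = 18.0°, δ = -18.8°, H = 56.25°: sin φ sin δ = -0.0996, cos φ cos δ cos H = 0.5002, so cos θ_z = 0.4006.
Top-of-atmosphere irradiance = S₀ cos θ_z = 1370 × 0.4006 = 548.82 W/m².

549 W/m²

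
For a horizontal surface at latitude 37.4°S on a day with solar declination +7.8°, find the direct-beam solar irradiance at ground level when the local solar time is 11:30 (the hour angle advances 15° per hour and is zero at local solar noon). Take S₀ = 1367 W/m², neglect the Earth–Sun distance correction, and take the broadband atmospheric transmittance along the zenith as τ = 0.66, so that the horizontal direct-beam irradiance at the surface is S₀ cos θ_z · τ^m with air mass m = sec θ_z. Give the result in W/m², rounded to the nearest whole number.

Hour angle H = 15° × (11.5 − 12) = -7.50°.
cos θ_z = sin φ sin δ + cos φ cos δ cos H = (-0.6074)(0.1357) + (0.7944)(0.9907)(0.9914) = 0.6978.
Air mass m = 1/cos θ_z = 1/0.6978 = 1.433; τ^m = 0.66^1.433 = 0.5513.
Surface direct beam = 1367 × 0.6978 × 0.5513 = 525.88 W/m².

526 W/m²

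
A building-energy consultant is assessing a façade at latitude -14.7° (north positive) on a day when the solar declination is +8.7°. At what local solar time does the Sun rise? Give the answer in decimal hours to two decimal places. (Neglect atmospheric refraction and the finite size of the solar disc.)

6.15 h

cos H_s = −tan(-14.7°) · tan(8.7°) = 0.0401, so H_s = arccos(0.0401) = 87.70°.
Sunrise is at 12 − H_s/15 = 12 − 5.847 = 6.153 h local solar time.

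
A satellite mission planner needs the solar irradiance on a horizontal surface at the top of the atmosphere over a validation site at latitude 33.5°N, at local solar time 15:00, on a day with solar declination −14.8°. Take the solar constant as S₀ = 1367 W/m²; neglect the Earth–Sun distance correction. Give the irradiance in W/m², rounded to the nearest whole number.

Hour angle H = 15° × (15 − 12) = 45.00°.
cos θ_z = sin(33.5°) sin(-14.8°) + cos(33.5°) cos(-14.8°) cos(45.00°) = -0.1410 + 0.5701 = 0.4291.
Top-of-atmosphere irradiance = S₀ cos θ_z = 1367 × 0.4291 = 586.58 W/m².

587 W/m²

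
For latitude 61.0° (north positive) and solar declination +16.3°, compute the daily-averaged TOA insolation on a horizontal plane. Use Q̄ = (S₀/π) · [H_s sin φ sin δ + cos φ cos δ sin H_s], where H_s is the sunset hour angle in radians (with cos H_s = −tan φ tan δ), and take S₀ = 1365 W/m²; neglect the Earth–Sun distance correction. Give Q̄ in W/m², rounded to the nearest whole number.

399 W/m²

The sunset hour angle satisfies cos H_s = −tan φ tan δ = -0.5275, giving H_s = 121.84°. In radians, H_s = 2.1265.
H_s sin φ sin δ = 2.1265 × 0.8746 × 0.2807 = 0.5221.
cos φ cos δ sin H_s = 0.4848 × 0.9598 × 0.8495 = 0.3953.
Q̄ = (1365/π) × (0.5221 + 0.3953) = 434.49 × 0.9174 = 398.60 W/m².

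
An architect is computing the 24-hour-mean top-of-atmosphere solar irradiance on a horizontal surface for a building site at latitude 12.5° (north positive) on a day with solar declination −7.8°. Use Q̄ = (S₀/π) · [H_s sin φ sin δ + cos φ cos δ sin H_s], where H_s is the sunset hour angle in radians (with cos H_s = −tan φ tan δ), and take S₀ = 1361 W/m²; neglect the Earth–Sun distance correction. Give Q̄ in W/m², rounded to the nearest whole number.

The sunset hour angle satisfies cos H_s = −tan φ tan δ = 0.0304, giving H_s = 88.26°. In radians, H_s = 1.5404.
H_s sin φ sin δ = 1.5404 × 0.2164 × -0.1357 = -0.0452.
cos φ cos δ sin H_s = 0.9763 × 0.9907 × 0.9995 = 0.9667.
Q̄ = (1361/π) × (-0.0452 + 0.9667) = 433.22 × 0.9215 = 399.21 W/m².

399 W/m²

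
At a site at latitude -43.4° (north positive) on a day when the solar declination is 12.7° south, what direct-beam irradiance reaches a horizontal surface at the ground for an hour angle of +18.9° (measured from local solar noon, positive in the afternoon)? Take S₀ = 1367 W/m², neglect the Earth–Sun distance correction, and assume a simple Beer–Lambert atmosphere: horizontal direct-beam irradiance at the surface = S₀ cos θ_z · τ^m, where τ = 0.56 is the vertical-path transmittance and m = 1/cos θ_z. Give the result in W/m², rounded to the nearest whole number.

555 W/m²

With φ = -43.4°, δ = -12.7°, H = 18.90°: sin φ sin δ = 0.1511, cos φ cos δ cos H = 0.6706, so cos θ_z = 0.8217.
Air mass m = 1/cos θ_z = 1/0.8217 = 1.217; τ^m = 0.56^1.217 = 0.4938.
Surface direct beam = 1367 × 0.8217 × 0.4938 = 554.67 W/m².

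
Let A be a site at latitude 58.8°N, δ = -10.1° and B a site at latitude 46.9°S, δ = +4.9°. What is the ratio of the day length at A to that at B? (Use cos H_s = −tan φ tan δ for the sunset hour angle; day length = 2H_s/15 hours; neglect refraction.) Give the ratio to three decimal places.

A: H_s = arccos(−tan 58.8° · tan -10.1°) = 72.90°, so 2H_s/15 = 9.7200 h.
B: H_s = arccos(−tan -46.9° · tan 4.9°) = 84.74°, so 2H_s/15 = 11.2987 h.
Ratio A/B = 9.7200 / 11.2987 = 0.8603.

0.860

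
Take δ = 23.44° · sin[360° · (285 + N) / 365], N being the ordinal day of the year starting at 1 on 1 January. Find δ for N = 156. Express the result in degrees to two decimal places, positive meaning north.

+22.64°

360 × (285 + 156) / 365 = 434.959°; sin(434.959°) = 0.9657.
δ = 23.44 × 0.9657 = 22.636° ≈ +22.64°.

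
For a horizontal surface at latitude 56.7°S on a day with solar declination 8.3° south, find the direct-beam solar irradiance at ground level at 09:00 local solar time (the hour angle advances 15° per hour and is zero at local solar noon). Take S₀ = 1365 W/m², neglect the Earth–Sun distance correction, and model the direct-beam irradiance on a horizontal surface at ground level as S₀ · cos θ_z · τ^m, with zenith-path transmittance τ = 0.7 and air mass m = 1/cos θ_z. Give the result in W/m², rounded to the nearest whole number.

340 W/m²

Hour angle H = 15° × (9 − 12) = -45.00°.
With φ = -56.7°, δ = -8.3°, H = -45.00°: sin φ sin δ = 0.1207, cos φ cos δ cos H = 0.3842, so cos θ_z = 0.5049.
Air mass m = 1/cos θ_z = 1/0.5049 = 1.981; τ^m = 0.7^1.981 = 0.4933.
Surface direct beam = 1365 × 0.5049 × 0.4933 = 339.98 W/m².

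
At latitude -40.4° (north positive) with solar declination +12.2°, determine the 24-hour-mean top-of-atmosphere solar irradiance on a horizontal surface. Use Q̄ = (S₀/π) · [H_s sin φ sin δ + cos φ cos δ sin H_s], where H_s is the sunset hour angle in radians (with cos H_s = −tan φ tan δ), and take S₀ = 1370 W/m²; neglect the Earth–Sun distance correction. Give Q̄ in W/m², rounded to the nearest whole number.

−tan φ tan δ = −(-0.8511)(0.2162) = 0.1840; H_s = arccos(0.1840) = 79.40°. In radians, H_s = 1.3858.
H_s sin φ sin δ = 1.3858 × -0.6481 × 0.2113 = -0.1898.
cos φ cos δ sin H_s = 0.7615 × 0.9774 × 0.9829 = 0.7316.
Q̄ = (1370/π) × (-0.1898 + 0.7316) = 436.08 × 0.5418 = 236.27 W/m².

236 W/m²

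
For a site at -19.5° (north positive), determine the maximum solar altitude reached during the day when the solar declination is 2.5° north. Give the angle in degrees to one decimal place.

68.0°

At local solar noon the hour angle is zero, so the elevation is 90° − |φ − δ| = 90° − |-19.5° − (2.5°)| = 90° − 22.0° = 68.0°.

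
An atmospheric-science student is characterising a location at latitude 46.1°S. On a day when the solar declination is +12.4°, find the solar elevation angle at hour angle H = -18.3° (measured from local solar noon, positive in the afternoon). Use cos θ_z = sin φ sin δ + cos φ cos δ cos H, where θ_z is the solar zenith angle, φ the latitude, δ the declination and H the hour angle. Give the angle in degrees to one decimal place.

cos θ_z = sin(-46.1°) sin(12.4°) + cos(-46.1°) cos(12.4°) cos(-18.30°) = -0.1547 + 0.6430 = 0.4883.
θ_z = arccos(0.4883) = 60.77°, so the elevation is 90° − 60.77° = 29.23°.

29.2°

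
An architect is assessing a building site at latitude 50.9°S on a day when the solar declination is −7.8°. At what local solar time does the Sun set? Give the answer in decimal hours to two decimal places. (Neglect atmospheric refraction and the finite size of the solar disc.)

The sunset hour angle satisfies cos H_s = −tan φ tan δ = -0.1686, giving H_s = 99.71°.
Sunset is at 12 + H_s/15 = 12 + 6.647 = 18.647 h local solar time.

18.65 h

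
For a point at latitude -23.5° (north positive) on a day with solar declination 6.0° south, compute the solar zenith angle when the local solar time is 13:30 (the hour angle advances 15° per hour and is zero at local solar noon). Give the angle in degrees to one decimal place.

Hour angle H = 15° × (13.5 − 12) = 22.50°.
cos θ_z = sin(-23.5°) sin(-6.0°) + cos(-23.5°) cos(-6.0°) cos(22.50°) = 0.0417 + 0.8426 = 0.8843.
θ_z = arccos(0.8843) = 27.83°.

27.8°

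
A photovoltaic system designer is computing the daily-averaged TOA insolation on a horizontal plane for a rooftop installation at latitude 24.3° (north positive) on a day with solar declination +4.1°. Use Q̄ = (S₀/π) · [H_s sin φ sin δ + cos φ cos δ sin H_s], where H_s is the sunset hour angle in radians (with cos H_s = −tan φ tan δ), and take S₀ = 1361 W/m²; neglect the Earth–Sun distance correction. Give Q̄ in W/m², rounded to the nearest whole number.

414 W/m²

The sunset hour angle satisfies cos H_s = −tan φ tan δ = -0.0324, giving H_s = 91.86°. In radians, H_s = 1.6033.
H_s sin φ sin δ = 1.6033 × 0.4115 × 0.0715 = 0.0472.
cos φ cos δ sin H_s = 0.9114 × 0.9974 × 0.9995 = 0.9086.
Q̄ = (1361/π) × (0.0472 + 0.9086) = 433.22 × 0.9558 = 414.07 W/m².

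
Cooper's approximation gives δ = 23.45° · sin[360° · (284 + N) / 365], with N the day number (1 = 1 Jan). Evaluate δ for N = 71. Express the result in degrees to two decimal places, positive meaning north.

-4.02°

360 × (284 + 71) / 365 = 350.137°; sin(350.137°) = -0.1713.
δ = 23.45 × -0.1713 = -4.017° ≈ -4.02°.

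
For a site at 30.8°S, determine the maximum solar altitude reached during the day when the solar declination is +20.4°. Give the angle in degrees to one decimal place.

At local solar noon the hour angle is zero, so the elevation is 90° − |φ − δ| = 90° − |-30.8° − (20.4°)| = 90° − 51.2° = 38.8°.

38.8°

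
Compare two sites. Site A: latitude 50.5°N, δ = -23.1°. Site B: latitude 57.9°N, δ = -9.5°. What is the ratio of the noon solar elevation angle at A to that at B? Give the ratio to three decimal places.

0.726

A: 90° − |50.5 − (-23.1)| = 16.40°.
B: 90° − |57.9 − (-9.5)| = 22.60°.
Ratio A/B = 16.4000 / 22.6000 = 0.7257.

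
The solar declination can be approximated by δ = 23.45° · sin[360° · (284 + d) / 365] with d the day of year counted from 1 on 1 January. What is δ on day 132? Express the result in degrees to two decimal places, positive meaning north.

+18.04°

360 × (284 + 132) / 365 = 410.301°; sin(410.301°) = 0.7694.
δ = 23.45 × 0.7694 = 18.042° ≈ +18.04°.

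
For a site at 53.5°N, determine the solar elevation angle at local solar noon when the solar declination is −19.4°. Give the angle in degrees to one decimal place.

17.1°

At local solar noon the hour angle is zero, so the elevation is 90° − |φ − δ| = 90° − |53.5° − (-19.4°)| = 90° − 72.9° = 17.1°.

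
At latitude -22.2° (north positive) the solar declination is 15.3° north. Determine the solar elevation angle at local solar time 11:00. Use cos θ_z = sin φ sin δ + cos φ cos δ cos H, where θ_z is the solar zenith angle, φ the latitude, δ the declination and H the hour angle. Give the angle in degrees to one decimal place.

Hour angle H = 15° × (11 − 12) = -15.00°.
cos θ_z = sin φ sin δ + cos φ cos δ cos H = (-0.3778)(0.2639) + (0.9259)(0.9646)(0.9659) = 0.7630.
θ_z = arccos(0.7630) = 40.27°, so the elevation is 90° − 40.27° = 49.73°.

49.7°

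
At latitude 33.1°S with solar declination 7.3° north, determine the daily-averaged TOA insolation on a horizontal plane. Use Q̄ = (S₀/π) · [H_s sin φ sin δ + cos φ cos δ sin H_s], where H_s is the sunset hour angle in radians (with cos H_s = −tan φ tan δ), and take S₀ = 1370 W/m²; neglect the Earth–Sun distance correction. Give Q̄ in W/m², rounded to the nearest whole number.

316 W/m²

cos H_s = −tan(-33.1°) · tan(7.3°) = 0.0835, so H_s = arccos(0.0835) = 85.21°. In radians, H_s = 1.4872.
H_s sin φ sin δ = 1.4872 × -0.5461 × 0.1271 = -0.1032.
cos φ cos δ sin H_s = 0.8377 × 0.9919 × 0.9965 = 0.8280.
Q̄ = (1370/π) × (-0.1032 + 0.8280) = 436.08 × 0.7248 = 316.07 W/m².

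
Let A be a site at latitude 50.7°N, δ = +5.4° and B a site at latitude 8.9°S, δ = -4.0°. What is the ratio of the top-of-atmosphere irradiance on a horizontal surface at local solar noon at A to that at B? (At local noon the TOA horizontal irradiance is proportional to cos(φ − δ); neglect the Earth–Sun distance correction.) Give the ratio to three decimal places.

A: cos θ_z = cos(50.7° − (5.4°)) = 0.7034.
B: cos θ_z = cos(-8.9° − (-4.0°)) = 0.9963.
Ratio A/B = 0.7034 / 0.9963 = 0.7060.

0.706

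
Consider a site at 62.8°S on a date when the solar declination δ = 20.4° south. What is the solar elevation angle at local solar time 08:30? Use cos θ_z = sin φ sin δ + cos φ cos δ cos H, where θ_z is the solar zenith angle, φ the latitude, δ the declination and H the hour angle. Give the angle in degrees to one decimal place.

34.8°

Hour angle H = 15° × (8.5 − 12) = -52.50°.
With φ = -62.8°, δ = -20.4°, H = -52.50°: sin φ sin δ = 0.3100, cos φ cos δ cos H = 0.2608, so cos θ_z = 0.5708.
θ_z = arccos(0.5708) = 55.19°, so the elevation is 90° − 55.19° = 34.81°.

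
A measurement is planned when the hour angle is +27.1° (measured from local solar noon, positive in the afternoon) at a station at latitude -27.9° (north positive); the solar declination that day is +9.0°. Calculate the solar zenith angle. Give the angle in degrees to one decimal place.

With φ = -27.9°, δ = 9.0°, H = 27.10°: sin φ sin δ = -0.0732, cos φ cos δ cos H = 0.7771, so cos θ_z = 0.7039.
θ_z = arccos(0.7039) = 45.26°.

45.3°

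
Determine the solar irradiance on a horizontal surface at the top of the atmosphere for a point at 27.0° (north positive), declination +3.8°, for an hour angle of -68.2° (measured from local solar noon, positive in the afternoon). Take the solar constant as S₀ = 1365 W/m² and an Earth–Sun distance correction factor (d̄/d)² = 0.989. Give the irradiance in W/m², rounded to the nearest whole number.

486 W/m²

cos θ_z = sin(27.0°) sin(3.8°) + cos(27.0°) cos(3.8°) cos(-68.20°) = 0.0301 + 0.3302 = 0.3603.
Top-of-atmosphere irradiance = S₀ (d̄/d)² cos θ_z = 1365 × 0.989 × 0.3603 = 486.40 W/m².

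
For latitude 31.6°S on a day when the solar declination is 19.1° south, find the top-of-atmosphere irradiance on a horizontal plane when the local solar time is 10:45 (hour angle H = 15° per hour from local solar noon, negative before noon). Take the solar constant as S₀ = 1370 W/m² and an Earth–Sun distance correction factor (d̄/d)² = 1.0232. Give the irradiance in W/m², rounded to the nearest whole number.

Hour angle H = 15° × (10.75 − 12) = -18.75°.
cos θ_z = sin φ sin δ + cos φ cos δ cos H = (-0.5240)(-0.3272) + (0.8517)(0.9449)(0.9469) = 0.9335.
Top-of-atmosphere irradiance = S₀ (d̄/d)² cos θ_z = 1370 × 1.0232 × 0.9335 = 1308.57 W/m².

1309 W/m²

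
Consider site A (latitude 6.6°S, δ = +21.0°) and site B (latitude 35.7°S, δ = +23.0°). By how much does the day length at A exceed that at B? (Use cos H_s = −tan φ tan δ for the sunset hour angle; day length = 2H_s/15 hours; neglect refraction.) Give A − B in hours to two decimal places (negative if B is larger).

+2.03 h

A: H_s = arccos(−tan -6.6° · tan 21.0°) = 87.45°, so 2H_s/15 = 11.6600 h.
B: H_s = arccos(−tan -35.7° · tan 23.0°) = 72.24°, so 2H_s/15 = 9.6320 h.
A − B = 11.6600 − 9.6320 = 2.0280 h.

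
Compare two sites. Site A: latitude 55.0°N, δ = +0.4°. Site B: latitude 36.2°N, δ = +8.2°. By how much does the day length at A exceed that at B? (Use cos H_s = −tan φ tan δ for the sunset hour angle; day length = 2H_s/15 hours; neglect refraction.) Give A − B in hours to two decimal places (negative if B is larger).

-0.73 h

A: H_s = arccos(−tan 55.0° · tan 0.4°) = 90.57°, so 2H_s/15 = 12.0760 h.
B: H_s = arccos(−tan 36.2° · tan 8.2°) = 96.05°, so 2H_s/15 = 12.8067 h.
A − B = 12.0760 − 12.8067 = -0.7307 h.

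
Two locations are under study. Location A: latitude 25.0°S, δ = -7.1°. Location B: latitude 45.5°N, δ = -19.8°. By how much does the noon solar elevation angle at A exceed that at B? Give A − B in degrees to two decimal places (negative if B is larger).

A: 90° − |-25.0 − (-7.1)| = 72.10°.
B: 90° − |45.5 − (-19.8)| = 24.70°.
A − B = 72.10 − 24.70 = 47.40°.

+47.40°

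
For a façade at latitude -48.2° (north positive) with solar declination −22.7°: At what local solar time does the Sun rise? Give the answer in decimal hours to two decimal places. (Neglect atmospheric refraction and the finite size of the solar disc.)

4.14 h

The sunset hour angle satisfies cos H_s = −tan φ tan δ = -0.4679, giving H_s = 117.90°.
Sunrise is at 12 − H_s/15 = 12 − 7.860 = 4.140 h local solar time.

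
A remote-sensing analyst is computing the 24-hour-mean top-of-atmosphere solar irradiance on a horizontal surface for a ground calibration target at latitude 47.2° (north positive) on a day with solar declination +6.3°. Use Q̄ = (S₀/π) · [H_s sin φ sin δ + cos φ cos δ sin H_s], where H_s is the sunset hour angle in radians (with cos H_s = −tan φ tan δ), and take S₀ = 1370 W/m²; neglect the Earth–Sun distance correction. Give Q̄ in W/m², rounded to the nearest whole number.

cos H_s = −tan(47.2°) · tan(6.3°) = -0.1192, so H_s = arccos(-0.1192) = 96.85°. In radians, H_s = 1.6904.
H_s sin φ sin δ = 1.6904 × 0.7337 × 0.1097 = 0.1361.
cos φ cos δ sin H_s = 0.6794 × 0.9940 × 0.9929 = 0.6705.
Q̄ = (1370/π) × (0.1361 + 0.6705) = 436.08 × 0.8066 = 351.74 W/m².

352 W/m²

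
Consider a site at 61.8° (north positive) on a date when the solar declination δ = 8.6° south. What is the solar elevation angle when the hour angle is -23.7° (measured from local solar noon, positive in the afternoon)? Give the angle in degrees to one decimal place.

cos θ_z = sin(61.8°) sin(-8.6°) + cos(61.8°) cos(-8.6°) cos(-23.70°) = -0.1318 + 0.4278 = 0.2960.
θ_z = arccos(0.2960) = 72.78°, so the elevation is 90° − 72.78° = 17.22°.

17.2°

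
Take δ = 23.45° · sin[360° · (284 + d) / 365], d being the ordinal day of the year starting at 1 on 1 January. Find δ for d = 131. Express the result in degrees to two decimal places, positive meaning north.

+17.78°

360 × (284 + 131) / 365 = 409.315°; sin(409.315°) = 0.7583.
δ = 23.45 × 0.7583 = 17.782° ≈ +17.78°.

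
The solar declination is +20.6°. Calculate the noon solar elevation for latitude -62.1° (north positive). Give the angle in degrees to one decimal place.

At local solar noon the hour angle is zero, so the elevation is 90° − |φ − δ| = 90° − |-62.1° − (20.6°)| = 90° − 82.7° = 7.3°.

7.3°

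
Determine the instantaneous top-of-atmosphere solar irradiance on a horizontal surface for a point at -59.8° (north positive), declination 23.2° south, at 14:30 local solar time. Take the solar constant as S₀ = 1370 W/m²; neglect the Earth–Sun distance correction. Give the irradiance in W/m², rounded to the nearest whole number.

Hour angle H = 15° × (14.5 − 12) = 37.50°.
With φ = -59.8°, δ = -23.2°, H = 37.50°: sin φ sin δ = 0.3405, cos φ cos δ cos H = 0.3668, so cos θ_z = 0.7073.
Top-of-atmosphere irradiance = S₀ cos θ_z = 1370 × 0.7073 = 969.00 W/m².

969 W/m²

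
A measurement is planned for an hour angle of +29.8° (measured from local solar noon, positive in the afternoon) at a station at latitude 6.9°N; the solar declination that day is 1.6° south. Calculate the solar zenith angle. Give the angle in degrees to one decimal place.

With φ = 6.9°, δ = -1.6°, H = 29.80°: sin φ sin δ = -0.0034, cos φ cos δ cos H = 0.8611, so cos θ_z = 0.8577.
θ_z = arccos(0.8577) = 30.94°.

30.9°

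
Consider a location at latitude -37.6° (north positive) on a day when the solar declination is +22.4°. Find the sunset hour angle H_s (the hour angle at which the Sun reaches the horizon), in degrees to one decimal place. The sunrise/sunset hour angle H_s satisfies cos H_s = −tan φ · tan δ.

71.5°

cos H_s = −tan(-37.6°) · tan(22.4°) = 0.3174, so H_s = arccos(0.3174) = 71.49°.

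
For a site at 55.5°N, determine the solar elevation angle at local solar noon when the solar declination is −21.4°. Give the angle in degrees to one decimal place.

At local solar noon the hour angle is zero, so the elevation is 90° − |φ − δ| = 90° − |55.5° − (-21.4°)| = 90° − 76.9° = 13.1°.

13.1°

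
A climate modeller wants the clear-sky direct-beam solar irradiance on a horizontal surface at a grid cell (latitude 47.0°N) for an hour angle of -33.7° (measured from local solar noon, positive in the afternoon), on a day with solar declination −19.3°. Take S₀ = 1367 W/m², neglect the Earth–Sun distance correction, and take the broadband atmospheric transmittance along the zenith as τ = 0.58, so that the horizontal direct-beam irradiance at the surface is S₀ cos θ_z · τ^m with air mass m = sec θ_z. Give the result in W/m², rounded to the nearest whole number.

cos θ_z = sin(47.0°) sin(-19.3°) + cos(47.0°) cos(-19.3°) cos(-33.70°) = -0.2417 + 0.5355 = 0.2938.
Air mass m = 1/cos θ_z = 1/0.2938 = 3.404; τ^m = 0.58^3.404 = 0.1566.
Surface direct beam = 1367 × 0.2938 × 0.1566 = 62.89 W/m².

63 W/m²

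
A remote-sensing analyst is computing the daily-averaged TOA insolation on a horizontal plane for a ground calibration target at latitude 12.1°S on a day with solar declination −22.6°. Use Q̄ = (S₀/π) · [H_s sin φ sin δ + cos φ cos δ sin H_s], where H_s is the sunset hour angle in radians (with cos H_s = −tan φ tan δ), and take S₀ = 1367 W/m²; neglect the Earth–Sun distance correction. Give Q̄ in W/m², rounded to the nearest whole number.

449 W/m²

−tan φ tan δ = −(-0.2144)(-0.4163) = -0.0893; H_s = arccos(-0.0893) = 95.12°. In radians, H_s = 1.6602.
H_s sin φ sin δ = 1.6602 × -0.2096 × -0.3843 = 0.1337.
cos φ cos δ sin H_s = 0.9778 × 0.9232 × 0.9960 = 0.8991.
Q̄ = (1367/π) × (0.1337 + 0.8991) = 435.13 × 1.0328 = 449.40 W/m².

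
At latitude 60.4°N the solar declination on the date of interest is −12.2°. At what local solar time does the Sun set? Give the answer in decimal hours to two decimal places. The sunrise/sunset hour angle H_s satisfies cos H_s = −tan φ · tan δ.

cos H_s = −tan(60.4°) · tan(-12.2°) = 0.3806, so H_s = arccos(0.3806) = 67.63°.
Sunset is at 12 + H_s/15 = 12 + 4.509 = 16.509 h local solar time.

16.51 h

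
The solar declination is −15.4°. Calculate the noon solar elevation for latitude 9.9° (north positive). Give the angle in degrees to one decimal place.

64.7°

At local solar noon the hour angle is zero, so the elevation is 90° − |φ − δ| = 90° − |9.9° − (-15.4°)| = 90° − 25.3° = 64.7°.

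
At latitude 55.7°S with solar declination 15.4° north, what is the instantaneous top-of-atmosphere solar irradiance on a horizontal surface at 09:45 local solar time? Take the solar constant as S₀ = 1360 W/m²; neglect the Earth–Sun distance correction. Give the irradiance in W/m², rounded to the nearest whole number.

316 W/m²

Hour angle H = 15° × (9.75 − 12) = -33.75°.
cos θ_z = sin φ sin δ + cos φ cos δ cos H = (-0.8261)(0.2656) + (0.5635)(0.9641)(0.8315) = 0.2323.
Top-of-atmosphere irradiance = S₀ cos θ_z = 1360 × 0.2323 = 315.93 W/m².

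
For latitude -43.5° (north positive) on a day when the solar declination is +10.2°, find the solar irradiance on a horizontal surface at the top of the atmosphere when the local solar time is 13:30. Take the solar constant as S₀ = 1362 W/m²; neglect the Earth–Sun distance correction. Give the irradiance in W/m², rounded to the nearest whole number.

Hour angle H = 15° × (13.5 − 12) = 22.50°.
cos θ_z = sin(-43.5°) sin(10.2°) + cos(-43.5°) cos(10.2°) cos(22.50°) = -0.1219 + 0.6596 = 0.5377.
Top-of-atmosphere irradiance = S₀ cos θ_z = 1362 × 0.5377 = 732.35 W/m².

732 W/m²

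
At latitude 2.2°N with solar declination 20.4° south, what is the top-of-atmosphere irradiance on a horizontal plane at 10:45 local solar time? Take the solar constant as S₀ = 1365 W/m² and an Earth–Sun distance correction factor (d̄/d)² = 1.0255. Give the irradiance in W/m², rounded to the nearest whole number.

Hour angle H = 15° × (10.75 − 12) = -18.75°.
With φ = 2.2°, δ = -20.4°, H = -18.75°: sin φ sin δ = -0.0134, cos φ cos δ cos H = 0.8869, so cos θ_z = 0.8735.
Top-of-atmosphere irradiance = S₀ (d̄/d)² cos θ_z = 1365 × 1.0255 × 0.8735 = 1222.73 W/m².

1223 W/m²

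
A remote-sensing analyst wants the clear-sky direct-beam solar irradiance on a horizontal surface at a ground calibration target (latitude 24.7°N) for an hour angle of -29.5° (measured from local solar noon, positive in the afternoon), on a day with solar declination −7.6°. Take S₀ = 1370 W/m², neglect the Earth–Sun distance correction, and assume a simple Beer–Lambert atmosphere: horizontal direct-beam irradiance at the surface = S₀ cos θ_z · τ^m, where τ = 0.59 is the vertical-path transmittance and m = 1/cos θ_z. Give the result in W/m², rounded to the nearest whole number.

cos θ_z = sin(24.7°) sin(-7.6°) + cos(24.7°) cos(-7.6°) cos(-29.50°) = -0.0553 + 0.7838 = 0.7285.
Air mass m = 1/cos θ_z = 1/0.7285 = 1.373; τ^m = 0.59^1.373 = 0.4846.
Surface direct beam = 1370 × 0.7285 × 0.4846 = 483.65 W/m².

484 W/m²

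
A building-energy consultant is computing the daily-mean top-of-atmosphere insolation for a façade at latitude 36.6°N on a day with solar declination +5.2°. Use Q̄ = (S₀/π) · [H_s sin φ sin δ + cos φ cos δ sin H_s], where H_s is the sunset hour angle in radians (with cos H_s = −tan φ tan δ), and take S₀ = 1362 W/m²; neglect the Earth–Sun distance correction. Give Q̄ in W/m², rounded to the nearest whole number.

384 W/m²

The sunset hour angle satisfies cos H_s = −tan φ tan δ = -0.0676, giving H_s = 93.88°. In radians, H_s = 1.6385.
H_s sin φ sin δ = 1.6385 × 0.5962 × 0.0906 = 0.0885.
cos φ cos δ sin H_s = 0.8028 × 0.9959 × 0.9977 = 0.7977.
Q̄ = (1362/π) × (0.0885 + 0.7977) = 433.54 × 0.8862 = 384.20 W/m².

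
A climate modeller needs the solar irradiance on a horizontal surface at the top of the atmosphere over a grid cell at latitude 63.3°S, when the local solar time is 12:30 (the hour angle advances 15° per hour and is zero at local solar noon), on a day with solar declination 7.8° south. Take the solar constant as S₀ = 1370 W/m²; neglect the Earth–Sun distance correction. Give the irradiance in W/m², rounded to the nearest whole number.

771 W/m²

Hour angle H = 15° × (12.5 − 12) = 7.50°.
cos θ_z = sin φ sin δ + cos φ cos δ cos H = (-0.8934)(-0.1357) + (0.4493)(0.9907)(0.9914) = 0.5625.
Top-of-atmosphere irradiance = S₀ cos θ_z = 1370 × 0.5625 = 770.62 W/m².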